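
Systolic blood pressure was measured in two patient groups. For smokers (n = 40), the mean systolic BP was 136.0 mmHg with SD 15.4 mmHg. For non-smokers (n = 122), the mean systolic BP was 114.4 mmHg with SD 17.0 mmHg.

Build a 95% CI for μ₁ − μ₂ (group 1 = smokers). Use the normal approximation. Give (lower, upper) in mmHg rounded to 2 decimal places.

(15.95, 27.25)

SE₁ = s₁/√n₁ = 15.4/√40 = 2.4350; SE₂ = 17.0/√122 = 1.5391.
Independent samples, unequal variances: SE_diff = √(SE₁² + SE₂²) = √(5.929225 + 2.36882881) = 2.8806.
z* = 1.960, so margin of error = 1.960 × 2.8806 = 5.6460.
Difference in means = 136.0 − 114.4 = 21.6000.
21.6000 ± 5.6460 → (15.95, 27.25).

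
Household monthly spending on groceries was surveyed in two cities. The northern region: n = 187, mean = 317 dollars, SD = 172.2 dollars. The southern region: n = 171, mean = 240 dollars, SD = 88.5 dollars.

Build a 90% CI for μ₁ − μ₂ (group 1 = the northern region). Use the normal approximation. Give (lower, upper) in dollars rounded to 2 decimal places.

Per-group SEs: s₁/√n₁ = 172.2/√187 = 12.5925, s₂/√n₂ = 88.5/√171 = 6.7678.
Unpooled SE of the difference: √(158.57105625 + 45.80311684) = 14.2959.
Margin of error = z* · SE = 1.645 × 14.2959 = 23.5168.
x̄₁ − x̄₂ = 317 − 240 = 77.0000.
CI: 77.0000 ± 23.5168 = (53.48, 100.52).

(53.48, 100.52)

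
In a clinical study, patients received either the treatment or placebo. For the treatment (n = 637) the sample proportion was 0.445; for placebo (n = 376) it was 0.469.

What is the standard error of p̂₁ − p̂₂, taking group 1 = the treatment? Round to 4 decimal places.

The two standard errors are √(0.4450×0.5550/637) = 0.01969 and √(0.4690×0.5310/376) = 0.02574.
Because the samples are independent, SE_diff = √(0.01969² + 0.02574²) = 0.03241.

0.0324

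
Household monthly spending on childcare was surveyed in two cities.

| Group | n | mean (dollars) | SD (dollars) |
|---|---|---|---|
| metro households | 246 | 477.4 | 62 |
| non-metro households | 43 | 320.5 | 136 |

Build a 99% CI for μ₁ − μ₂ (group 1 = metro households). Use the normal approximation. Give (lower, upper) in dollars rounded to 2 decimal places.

(102.51, 211.29)

Per-group SEs: s₁/√n₁ = 62/√246 = 3.9530, s₂/√n₂ = 136/√43 = 20.7398.
Unpooled SE of the difference: √(15.626209 + 430.13930404) = 21.1132.
Margin of error = z* · SE = 2.576 × 21.1132 = 54.3876.
x̄₁ − x̄₂ = 477.4 − 320.5 = 156.9000.
CI: 156.9000 ± 54.3876 = (102.51, 211.29).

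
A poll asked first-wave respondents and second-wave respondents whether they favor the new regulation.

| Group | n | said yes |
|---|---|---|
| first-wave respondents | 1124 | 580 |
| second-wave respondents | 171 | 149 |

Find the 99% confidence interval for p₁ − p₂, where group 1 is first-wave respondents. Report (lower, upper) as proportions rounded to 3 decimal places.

(-0.432, -0.279)

First, p̂₁ = 580/1124 = 0.5160; p̂₂ = 149/171 = 0.8713.
The two standard errors are √(0.5160×0.4840/1124) = 0.01491 and √(0.8713×0.1287/171) = 0.02561.
Because the samples are independent, SE_diff = √(0.01491² + 0.02561²) = 0.02963.
Using z* = 2.576 for 99%, ME = 2.576 × 0.02963 = 0.07633.
p̂₁ − p̂₂ = -0.3553; interval -0.3553 ± 0.07633 gives (-0.432, -0.279).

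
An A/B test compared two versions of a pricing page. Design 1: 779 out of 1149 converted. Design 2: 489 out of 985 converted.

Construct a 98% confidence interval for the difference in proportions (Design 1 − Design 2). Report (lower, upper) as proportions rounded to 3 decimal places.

p̂₁ = 779/1149 = 0.6780 and p̂₂ = 489/985 = 0.4964.
SE₁ = √(p̂₁(1−p̂₁)/n₁) = √(0.6780·0.3220/1149) = 0.01378; SE₂ = √(0.4964·0.5036/985) = 0.01593.
Independent samples: SE of the difference = √(SE₁² + SE₂²) = √(0.0001898884 + 0.0002537649) = 0.02106.
z* for 98% confidence is 2.326, so the margin of error is 2.326 × 0.02106 = 0.04899.
Point estimate p̂₁ − p̂₂ = 0.6780 − 0.4964 = 0.1816.
0.1816 ± 0.04899 → (0.133, 0.231).

(0.133, 0.231)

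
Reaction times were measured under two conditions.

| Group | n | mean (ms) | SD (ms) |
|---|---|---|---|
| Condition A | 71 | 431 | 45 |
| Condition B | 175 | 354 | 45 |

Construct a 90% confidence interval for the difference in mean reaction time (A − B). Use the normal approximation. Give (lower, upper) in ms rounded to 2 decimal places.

Standard errors of each mean: 45/√71 = 5.3405 and 45/√175 = 3.4017.
SE(x̄₁ − x̄₂) = √(5.3405² + 3.4017²) = 6.3319 for independent samples with unequal variances.
With z* = 1.645, the margin is 1.645 × 6.3319 = 10.4160.
x̄₁ − x̄₂ = 431 − 354 = 77.0000; the interval is 77.0000 ± 10.4160 = (66.58, 87.42).

(66.58, 87.42)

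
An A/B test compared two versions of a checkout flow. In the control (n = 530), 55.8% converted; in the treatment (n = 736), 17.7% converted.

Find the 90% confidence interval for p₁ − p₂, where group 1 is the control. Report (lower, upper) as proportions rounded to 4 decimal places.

SE₁ = √(p̂₁(1−p̂₁)/n₁) = √(0.5580·0.4420/530) = 0.02157; SE₂ = √(0.1770·0.8230/736) = 0.01407.
Independent samples: SE of the difference = √(SE₁² + SE₂²) = √(0.0004652649 + 0.0001979649) = 0.02575.
z* for 90% confidence is 1.645, so the margin of error is 1.645 × 0.02575 = 0.04236.
Point estimate p̂₁ − p̂₂ = 0.5580 − 0.1770 = 0.3810.
0.3810 ± 0.04236 → (0.3386, 0.4234).

(0.3386, 0.4234)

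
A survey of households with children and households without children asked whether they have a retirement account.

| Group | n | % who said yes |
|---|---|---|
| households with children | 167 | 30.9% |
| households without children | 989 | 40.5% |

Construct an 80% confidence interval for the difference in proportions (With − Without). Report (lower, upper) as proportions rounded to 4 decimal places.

(-0.1460, -0.0460)

Each SE is √(p̂(1−p̂)/n): √(0.3090·0.6910/167) = 0.03576 and √(0.4050·0.5950/989) = 0.01561.
SE(p̂₁ − p̂₂) = √(SE₁² + SE₂²) = √(0.0012787776 + 0.0002436721) = 0.03902, since the two samples are independent.
At 80% confidence z* = 1.282; margin = 1.282 × 0.03902 = 0.05002.
The difference is 0.3090 − 0.4050 = -0.0960, so the interval is -0.0960 ± 0.05002 = (-0.1460, -0.0460).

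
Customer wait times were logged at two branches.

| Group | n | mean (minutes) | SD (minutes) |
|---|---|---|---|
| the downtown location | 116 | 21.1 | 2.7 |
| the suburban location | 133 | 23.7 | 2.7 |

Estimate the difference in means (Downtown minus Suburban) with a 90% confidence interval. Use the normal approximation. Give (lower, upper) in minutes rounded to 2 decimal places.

Per-group SEs: s₁/√n₁ = 2.7/√116 = 0.2507, s₂/√n₂ = 2.7/√133 = 0.2341.
Unpooled SE of the difference: √(0.06285049 + 0.05480281) = 0.3430.
Margin of error = z* · SE = 1.645 × 0.3430 = 0.5642.
x̄₁ − x̄₂ = 21.1 − 23.7 = -2.6000.
CI: -2.6000 ± 0.5642 = (-3.16, -2.04).

(-3.16, -2.04)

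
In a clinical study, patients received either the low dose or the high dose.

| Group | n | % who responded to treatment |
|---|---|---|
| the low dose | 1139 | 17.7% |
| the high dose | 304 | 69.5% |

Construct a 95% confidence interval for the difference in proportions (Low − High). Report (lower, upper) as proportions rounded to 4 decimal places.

Each SE is √(p̂(1−p̂)/n): √(0.1770·0.8230/1139) = 0.01131 and √(0.6950·0.3050/304) = 0.02641.
SE(p̂₁ − p̂₂) = √(SE₁² + SE₂²) = √(0.0001279161 + 0.0006974881) = 0.02873, since the two samples are independent.
At 95% confidence z* = 1.960; margin = 1.960 × 0.02873 = 0.05631.
The difference is 0.1770 − 0.6950 = -0.5180, so the interval is -0.5180 ± 0.05631 = (-0.5743, -0.4617).

(-0.5743, -0.4617)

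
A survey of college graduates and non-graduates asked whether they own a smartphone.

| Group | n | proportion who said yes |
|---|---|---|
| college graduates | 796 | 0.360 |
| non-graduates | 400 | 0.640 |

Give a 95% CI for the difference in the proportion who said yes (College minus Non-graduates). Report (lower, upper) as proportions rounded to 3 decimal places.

(-0.338, -0.222)

Each SE is √(p̂(1−p̂)/n): √(0.3600·0.6400/796) = 0.01701 and √(0.6400·0.3600/400) = 0.02400.
SE(p̂₁ − p̂₂) = √(SE₁² + SE₂²) = √(0.0002893401 + 0.000576) = 0.02942, since the two samples are independent.
At 95% confidence z* = 1.960; margin = 1.960 × 0.02942 = 0.05766.
The difference is 0.3600 − 0.6400 = -0.2800, so the interval is -0.2800 ± 0.05766 = (-0.338, -0.222).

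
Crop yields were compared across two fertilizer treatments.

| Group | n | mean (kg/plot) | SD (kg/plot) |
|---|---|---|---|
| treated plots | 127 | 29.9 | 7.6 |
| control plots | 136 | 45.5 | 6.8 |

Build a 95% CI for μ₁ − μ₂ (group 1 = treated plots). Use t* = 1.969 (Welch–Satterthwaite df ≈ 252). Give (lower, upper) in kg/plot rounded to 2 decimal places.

(-17.36, -13.84)

Per-group SEs: s₁/√n₁ = 7.6/√127 = 0.6744, s₂/√n₂ = 6.8/√136 = 0.5831.
Unpooled SE of the difference: √(0.45481536 + 0.34000561) = 0.8915.
Margin of error = t* · SE = 1.969 × 0.8915 = 1.7554.
x̄₁ − x̄₂ = 29.9 − 45.5 = -15.6000.
CI: -15.6000 ± 1.7554 = (-17.36, -13.84).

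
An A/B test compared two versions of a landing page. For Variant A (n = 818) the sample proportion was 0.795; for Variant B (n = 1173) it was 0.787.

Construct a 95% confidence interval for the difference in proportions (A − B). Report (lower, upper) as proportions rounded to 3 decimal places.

(-0.028, 0.044)

Each SE is √(p̂(1−p̂)/n): √(0.7950·0.2050/818) = 0.01412 and √(0.7870·0.2130/1173) = 0.01195.
SE(p̂₁ − p̂₂) = √(SE₁² + SE₂²) = √(0.0001993744 + 0.0001428025) = 0.01850, since the two samples are independent.
At 95% confidence z* = 1.960; margin = 1.960 × 0.01850 = 0.03626.
The difference is 0.7950 − 0.7870 = 0.0080, so the interval is 0.0080 ± 0.03626 = (-0.028, 0.044).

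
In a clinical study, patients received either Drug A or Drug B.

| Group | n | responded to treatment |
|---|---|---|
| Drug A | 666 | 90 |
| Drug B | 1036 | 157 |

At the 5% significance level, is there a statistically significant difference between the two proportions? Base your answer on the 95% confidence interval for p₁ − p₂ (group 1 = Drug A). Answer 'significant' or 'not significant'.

not significant

First, p̂₁ = 90/666 = 0.1351; p̂₂ = 157/1036 = 0.1515.
The two standard errors are √(0.1351×0.8649/666) = 0.01325 and √(0.1515×0.8485/1036) = 0.01114.
Because the samples are independent, SE_diff = √(0.01325² + 0.01114²) = 0.01731.
Using z* = 1.960 for 95%, ME = 1.960 × 0.01731 = 0.03393.
p̂₁ − p̂₂ = -0.0164; interval -0.0164 ± 0.03393 gives (-0.05033, 0.01753).
The interval (-0.05033, 0.01753) contains 0, so the difference is not significant.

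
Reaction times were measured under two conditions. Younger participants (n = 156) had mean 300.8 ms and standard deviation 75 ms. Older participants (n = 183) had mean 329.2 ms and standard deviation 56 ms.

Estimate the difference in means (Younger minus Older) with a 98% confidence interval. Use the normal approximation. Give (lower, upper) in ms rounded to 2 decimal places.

(-45.36, -11.44)

Per-group SEs: s₁/√n₁ = 75/√156 = 6.0048, s₂/√n₂ = 56/√183 = 4.1396.
Unpooled SE of the difference: √(36.05762304 + 17.13628816) = 7.2934.
Margin of error = z* · SE = 2.326 × 7.2934 = 16.9644.
x̄₁ − x̄₂ = 300.8 − 329.2 = -28.4000.
CI: -28.4000 ± 16.9644 = (-45.36, -11.44).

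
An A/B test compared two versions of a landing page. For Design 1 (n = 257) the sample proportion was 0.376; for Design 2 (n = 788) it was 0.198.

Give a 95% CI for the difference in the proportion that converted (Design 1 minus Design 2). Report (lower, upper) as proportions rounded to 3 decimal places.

SE₁ = √(p̂₁(1−p̂₁)/n₁) = √(0.3760·0.6240/257) = 0.03021; SE₂ = √(0.1980·0.8020/788) = 0.01420.
Independent samples: SE of the difference = √(SE₁² + SE₂²) = √(0.0009126441 + 0.00020164) = 0.03338.
z* for 95% confidence is 1.960, so the margin of error is 1.960 × 0.03338 = 0.06542.
Point estimate p̂₁ − p̂₂ = 0.3760 − 0.1980 = 0.1780.
0.1780 ± 0.06542 → (0.113, 0.243).

(0.113, 0.243)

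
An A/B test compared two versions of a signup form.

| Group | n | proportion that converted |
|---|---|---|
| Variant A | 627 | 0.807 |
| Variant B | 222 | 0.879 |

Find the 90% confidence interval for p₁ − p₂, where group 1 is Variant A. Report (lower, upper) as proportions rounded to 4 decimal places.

(-0.1164, -0.0276)

SE₁ = √(p̂₁(1−p̂₁)/n₁) = √(0.8070·0.1930/627) = 0.01576; SE₂ = √(0.8790·0.1210/222) = 0.02189.
Independent samples: SE of the difference = √(SE₁² + SE₂²) = √(0.0002483776 + 0.0004791721) = 0.02697.
z* for 90% confidence is 1.645, so the margin of error is 1.645 × 0.02697 = 0.04437.
Point estimate p̂₁ − p̂₂ = 0.8070 − 0.8790 = -0.0720.
-0.0720 ± 0.04437 → (-0.1164, -0.0276).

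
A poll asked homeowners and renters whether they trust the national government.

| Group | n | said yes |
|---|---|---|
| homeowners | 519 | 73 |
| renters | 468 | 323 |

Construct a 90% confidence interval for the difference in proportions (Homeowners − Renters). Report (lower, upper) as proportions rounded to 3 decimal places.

Sample proportions: 73/519 = 0.1407, 323/468 = 0.6902.
Each SE is √(p̂(1−p̂)/n): √(0.1407·0.8593/519) = 0.01526 and √(0.6902·0.3098/468) = 0.02137.
SE(p̂₁ − p̂₂) = √(SE₁² + SE₂²) = √(0.0002328676 + 0.0004566769) = 0.02626, since the two samples are independent.
At 90% confidence z* = 1.645; margin = 1.645 × 0.02626 = 0.04320.
The difference is 0.1407 − 0.6902 = -0.5495, so the interval is -0.5495 ± 0.04320 = (-0.593, -0.506).

(-0.593, -0.506)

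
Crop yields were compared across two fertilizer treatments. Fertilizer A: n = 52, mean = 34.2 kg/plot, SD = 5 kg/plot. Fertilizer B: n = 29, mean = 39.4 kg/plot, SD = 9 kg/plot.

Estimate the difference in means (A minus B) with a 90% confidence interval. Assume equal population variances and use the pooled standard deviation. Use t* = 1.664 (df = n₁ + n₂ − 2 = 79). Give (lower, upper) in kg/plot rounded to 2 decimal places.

s_p = √[((n₁−1)s₁² + (n₂−1)s₂²)/(n₁+n₂−2)] = √[(51·5² + 28·9²)/79] = 6.6969.
SE = 6.6969·√(1/52 + 1/29) = 1.5521.
With t* = 1.664, margin = 1.664 × 1.5521 = 2.5827.
x̄₁ − x̄₂ = 34.2 − 39.4 = -5.2000; interval -5.2000 ± 2.5827 = (-7.78, -2.62).

(-7.78, -2.62)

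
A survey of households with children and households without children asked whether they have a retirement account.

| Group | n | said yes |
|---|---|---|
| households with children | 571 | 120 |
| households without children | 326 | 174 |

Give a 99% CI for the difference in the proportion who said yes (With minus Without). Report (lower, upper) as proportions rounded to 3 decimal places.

First, p̂₁ = 120/571 = 0.2102; p̂₂ = 174/326 = 0.5337.
The two standard errors are √(0.2102×0.7898/571) = 0.01705 and √(0.5337×0.4663/326) = 0.02763.
Because the samples are independent, SE_diff = √(0.01705² + 0.02763²) = 0.03247.
Using z* = 2.576 for 99%, ME = 2.576 × 0.03247 = 0.08364.
p̂₁ − p̂₂ = -0.3235; interval -0.3235 ± 0.08364 gives (-0.407, -0.240).

(-0.407, -0.240)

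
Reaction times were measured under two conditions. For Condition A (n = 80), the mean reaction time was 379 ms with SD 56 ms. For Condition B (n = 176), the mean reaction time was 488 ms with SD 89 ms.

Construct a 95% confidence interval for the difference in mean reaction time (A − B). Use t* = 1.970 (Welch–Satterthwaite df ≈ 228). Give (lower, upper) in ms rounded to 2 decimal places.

(-127.08, -90.92)

Per-group SEs: s₁/√n₁ = 56/√80 = 6.2610, s₂/√n₂ = 89/√176 = 6.7086.
Unpooled SE of the difference: √(39.200121 + 45.00531396) = 9.1764.
Margin of error = t* · SE = 1.970 × 9.1764 = 18.0775.
x̄₁ − x̄₂ = 379 − 488 = -109.0000.
CI: -109.0000 ± 18.0775 = (-127.08, -90.92).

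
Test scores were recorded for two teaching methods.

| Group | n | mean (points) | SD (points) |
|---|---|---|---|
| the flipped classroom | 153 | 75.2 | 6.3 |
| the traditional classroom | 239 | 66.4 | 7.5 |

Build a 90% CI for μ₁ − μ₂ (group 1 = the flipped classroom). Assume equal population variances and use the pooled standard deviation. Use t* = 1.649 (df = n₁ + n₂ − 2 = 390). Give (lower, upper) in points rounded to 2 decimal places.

(7.60, 10.00)

Pooled variance s_p² = [152·6.3² + 238·7.5²] / (153+239−2) = 49.7958, so s_p = 7.0566.
SE_diff = s_p·√(1/n₁ + 1/n₂) = 7.0566·√(1/153 + 1/239) = 0.7306.
t* = 1.649; margin = 1.649 × 0.7306 = 1.2048.
Difference = 75.2 − 66.4 = 8.8000.
8.8000 ± 1.2048 → (7.60, 10.00).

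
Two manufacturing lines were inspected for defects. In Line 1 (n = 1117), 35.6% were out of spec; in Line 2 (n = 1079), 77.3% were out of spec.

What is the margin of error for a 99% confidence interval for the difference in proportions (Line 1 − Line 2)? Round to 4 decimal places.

0.0494

SE₁ = √(p̂₁(1−p̂₁)/n₁) = √(0.3560·0.6440/1117) = 0.01433; SE₂ = √(0.7730·0.2270/1079) = 0.01275.
Independent samples: SE of the difference = √(SE₁² + SE₂²) = √(0.0002053489 + 0.0001625625) = 0.01918.
z* for 99% confidence is 2.576, so the margin of error is 2.576 × 0.01918 = 0.04941.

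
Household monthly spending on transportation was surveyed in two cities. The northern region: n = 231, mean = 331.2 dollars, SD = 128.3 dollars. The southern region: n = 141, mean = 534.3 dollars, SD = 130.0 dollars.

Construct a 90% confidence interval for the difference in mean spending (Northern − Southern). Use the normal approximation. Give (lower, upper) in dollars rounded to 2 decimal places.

Per-group SEs: s₁/√n₁ = 128.3/√231 = 8.4415, s₂/√n₂ = 130.0/√141 = 10.9480.
Unpooled SE of the difference: √(71.25892225 + 119.858704) = 13.8245.
Margin of error = z* · SE = 1.645 × 13.8245 = 22.7413.
x̄₁ − x̄₂ = 331.2 − 534.3 = -203.1000.
CI: -203.1000 ± 22.7413 = (-225.84, -180.36).

(-225.84, -180.36)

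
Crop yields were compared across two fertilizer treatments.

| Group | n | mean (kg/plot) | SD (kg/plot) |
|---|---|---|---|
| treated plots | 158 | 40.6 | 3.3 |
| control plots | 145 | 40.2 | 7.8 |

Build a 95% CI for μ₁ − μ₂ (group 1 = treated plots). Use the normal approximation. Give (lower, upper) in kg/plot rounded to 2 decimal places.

Standard errors of each mean: 3.3/√158 = 0.2625 and 7.8/√145 = 0.6478.
SE(x̄₁ − x̄₂) = √(0.2625² + 0.6478²) = 0.6990 for independent samples with unequal variances.
With z* = 1.960, the margin is 1.960 × 0.6990 = 1.3700.
x̄₁ − x̄₂ = 40.6 − 40.2 = 0.4000; the interval is 0.4000 ± 1.3700 = (-0.97, 1.77).

(-0.97, 1.77)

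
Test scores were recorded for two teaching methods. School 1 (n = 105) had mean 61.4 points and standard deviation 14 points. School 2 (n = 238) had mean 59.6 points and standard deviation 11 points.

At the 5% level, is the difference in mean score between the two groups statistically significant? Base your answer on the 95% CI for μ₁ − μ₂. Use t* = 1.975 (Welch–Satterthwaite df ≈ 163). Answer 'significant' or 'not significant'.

SE₁ = s₁/√n₁ = 14/√105 = 1.3663; SE₂ = 11/√238 = 0.7130.
Independent samples, unequal variances: SE_diff = √(SE₁² + SE₂²) = √(1.86677569 + 0.508369) = 1.5412.
t* = 1.975, so margin of error = 1.975 × 1.5412 = 3.0439.
Difference in means = 61.4 − 59.6 = 1.8000.
1.8000 ± 3.0439 → (-1.2439, 4.8439).
The interval (-1.2439, 4.8439) contains 0, so the difference is not significant.

not significant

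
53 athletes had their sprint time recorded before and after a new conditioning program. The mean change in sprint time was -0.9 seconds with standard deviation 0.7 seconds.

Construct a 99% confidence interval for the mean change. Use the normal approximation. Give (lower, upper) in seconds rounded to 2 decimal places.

(-1.15, -0.65)

Paired design: SE = s_d/√n = 0.7/√53 = 0.0962.
z* = 2.576; margin of error = 2.576 × 0.0962 = 0.2478.
-0.9 ± 0.2478 → (-1.15, -0.65).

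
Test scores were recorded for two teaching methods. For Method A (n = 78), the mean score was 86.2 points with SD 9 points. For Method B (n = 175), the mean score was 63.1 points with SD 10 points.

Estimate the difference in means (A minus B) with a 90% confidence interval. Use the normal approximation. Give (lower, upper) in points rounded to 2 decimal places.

Per-group SEs: s₁/√n₁ = 9/√78 = 1.0190, s₂/√n₂ = 10/√175 = 0.7559.
Unpooled SE of the difference: √(1.038361 + 0.57138481) = 1.2688.
Margin of error = z* · SE = 1.645 × 1.2688 = 2.0872.
x̄₁ − x̄₂ = 86.2 − 63.1 = 23.1000.
CI: 23.1000 ± 2.0872 = (21.01, 25.19).

(21.01, 25.19)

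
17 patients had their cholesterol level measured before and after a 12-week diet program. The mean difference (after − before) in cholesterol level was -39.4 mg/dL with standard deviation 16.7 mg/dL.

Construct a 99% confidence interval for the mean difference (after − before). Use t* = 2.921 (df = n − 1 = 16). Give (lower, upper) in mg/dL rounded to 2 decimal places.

Paired design: SE = s_d/√n = 16.7/√17 = 4.0503.
t* = 2.921; margin of error = 2.921 × 4.0503 = 11.8309.
-39.4 ± 11.8309 → (-51.23, -27.57).

(-51.23, -27.57)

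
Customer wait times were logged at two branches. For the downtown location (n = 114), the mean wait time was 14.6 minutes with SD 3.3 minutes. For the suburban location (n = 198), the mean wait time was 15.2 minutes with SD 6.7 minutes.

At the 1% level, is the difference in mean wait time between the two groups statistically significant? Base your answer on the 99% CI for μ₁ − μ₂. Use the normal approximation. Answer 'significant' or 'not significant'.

SE₁ = s₁/√n₁ = 3.3/√114 = 0.3091; SE₂ = 6.7/√198 = 0.4761.
Independent samples, unequal variances: SE_diff = √(SE₁² + SE₂²) = √(0.09554281 + 0.22667121) = 0.5676.
z* = 2.576, so margin of error = 2.576 × 0.5676 = 1.4621.
Difference in means = 14.6 − 15.2 = -0.6000.
-0.6000 ± 1.4621 → (-2.0621, 0.8621).
The interval (-2.0621, 0.8621) contains 0, so the difference is not significant.

not significant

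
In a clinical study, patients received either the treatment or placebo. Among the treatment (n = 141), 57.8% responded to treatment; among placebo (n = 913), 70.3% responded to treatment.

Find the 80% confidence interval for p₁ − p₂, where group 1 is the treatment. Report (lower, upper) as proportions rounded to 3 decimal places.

SE₁ = √(p̂₁(1−p̂₁)/n₁) = √(0.5780·0.4220/141) = 0.04159; SE₂ = √(0.7030·0.2970/913) = 0.01512.
Independent samples: SE of the difference = √(SE₁² + SE₂²) = √(0.0017297281 + 0.0002286144) = 0.04425.
z* for 80% confidence is 1.282, so the margin of error is 1.282 × 0.04425 = 0.05673.
Point estimate p̂₁ − p̂₂ = 0.5780 − 0.7030 = -0.1250.
-0.1250 ± 0.05673 → (-0.182, -0.068).

(-0.182, -0.068)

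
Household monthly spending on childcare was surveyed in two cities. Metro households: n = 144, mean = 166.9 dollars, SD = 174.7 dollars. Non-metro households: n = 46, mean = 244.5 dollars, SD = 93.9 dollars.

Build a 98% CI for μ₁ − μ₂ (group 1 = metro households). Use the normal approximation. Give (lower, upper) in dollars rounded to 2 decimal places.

Standard errors of each mean: 174.7/√144 = 14.5583 and 93.9/√46 = 13.8448.
SE(x̄₁ − x̄₂) = √(14.5583² + 13.8448²) = 20.0904 for independent samples with unequal variances.
With z* = 2.326, the margin is 2.326 × 20.0904 = 46.7303.
x̄₁ − x̄₂ = 166.9 − 244.5 = -77.6000; the interval is -77.6000 ± 46.7303 = (-124.33, -30.87).

(-124.33, -30.87)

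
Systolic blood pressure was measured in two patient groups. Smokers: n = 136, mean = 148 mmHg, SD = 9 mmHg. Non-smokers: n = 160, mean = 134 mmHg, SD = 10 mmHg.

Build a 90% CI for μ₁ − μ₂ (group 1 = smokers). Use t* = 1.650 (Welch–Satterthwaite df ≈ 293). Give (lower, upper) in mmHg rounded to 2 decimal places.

(12.18, 15.82)

Per-group SEs: s₁/√n₁ = 9/√136 = 0.7717, s₂/√n₂ = 10/√160 = 0.7906.
Unpooled SE of the difference: √(0.59552089 + 0.62504836) = 1.1048.
Margin of error = t* · SE = 1.650 × 1.1048 = 1.8229.
x̄₁ − x̄₂ = 148 − 134 = 14.0000.
CI: 14.0000 ± 1.8229 = (12.18, 15.82).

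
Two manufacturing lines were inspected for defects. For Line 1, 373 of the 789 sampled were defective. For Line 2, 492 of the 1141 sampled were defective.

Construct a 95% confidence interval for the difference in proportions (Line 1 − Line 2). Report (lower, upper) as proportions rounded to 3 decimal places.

p̂₁ = 373/789 = 0.4728 and p̂₂ = 492/1141 = 0.4312.
SE₁ = √(p̂₁(1−p̂₁)/n₁) = √(0.4728·0.5272/789) = 0.01777; SE₂ = √(0.4312·0.5688/1141) = 0.01466.
Independent samples: SE of the difference = √(SE₁² + SE₂²) = √(0.0003157729 + 0.0002149156) = 0.02304.
z* for 95% confidence is 1.960, so the margin of error is 1.960 × 0.02304 = 0.04516.
Point estimate p̂₁ − p̂₂ = 0.4728 − 0.4312 = 0.0416.
0.0416 ± 0.04516 → (-0.004, 0.087).

(-0.004, 0.087)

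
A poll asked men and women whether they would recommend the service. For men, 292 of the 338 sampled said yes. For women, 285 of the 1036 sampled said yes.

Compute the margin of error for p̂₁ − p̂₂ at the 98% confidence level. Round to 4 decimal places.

Sample proportions: 292/338 = 0.8639, 285/1036 = 0.2751.
Each SE is √(p̂(1−p̂)/n): √(0.8639·0.1361/338) = 0.01865 and √(0.2751·0.7249/1036) = 0.01387.
SE(p̂₁ − p̂₂) = √(SE₁² + SE₂²) = √(0.0003478225 + 0.0001923769) = 0.02324, since the two samples are independent.
At 98% confidence z* = 2.326; margin = 2.326 × 0.02324 = 0.05406.

0.0541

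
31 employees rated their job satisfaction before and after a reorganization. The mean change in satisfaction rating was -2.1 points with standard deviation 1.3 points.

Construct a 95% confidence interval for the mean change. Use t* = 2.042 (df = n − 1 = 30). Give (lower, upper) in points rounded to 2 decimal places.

(-2.58, -1.62)

This is a matched-pairs design, so SE = s_d/√n = 1.3/√31 = 0.2335.
Margin = 2.042 × 0.2335 = 0.4768; the interval is -2.1 ± 0.4768 = (-2.58, -1.62).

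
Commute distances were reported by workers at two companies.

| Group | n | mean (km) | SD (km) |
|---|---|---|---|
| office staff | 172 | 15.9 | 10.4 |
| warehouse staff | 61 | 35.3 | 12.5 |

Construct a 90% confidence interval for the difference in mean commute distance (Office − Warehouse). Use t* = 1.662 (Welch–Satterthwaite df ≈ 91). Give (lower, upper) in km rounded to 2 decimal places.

SE₁ = s₁/√n₁ = 10.4/√172 = 0.7930; SE₂ = 12.5/√61 = 1.6005.
Independent samples, unequal variances: SE_diff = √(SE₁² + SE₂²) = √(0.628849 + 2.56160025) = 1.7862.
t* = 1.662, so margin of error = 1.662 × 1.7862 = 2.9687.
Difference in means = 15.9 − 35.3 = -19.4000.
-19.4000 ± 2.9687 → (-22.37, -16.43).

(-22.37, -16.43)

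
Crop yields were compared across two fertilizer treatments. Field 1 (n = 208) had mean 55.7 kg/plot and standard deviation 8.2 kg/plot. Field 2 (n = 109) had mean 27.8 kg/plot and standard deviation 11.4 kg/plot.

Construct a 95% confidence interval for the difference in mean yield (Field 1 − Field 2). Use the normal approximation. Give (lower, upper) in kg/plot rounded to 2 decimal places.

(25.49, 30.31)

Standard errors of each mean: 8.2/√208 = 0.5686 and 11.4/√109 = 1.0919.
SE(x̄₁ − x̄₂) = √(0.5686² + 1.0919²) = 1.2311 for independent samples with unequal variances.
With z* = 1.960, the margin is 1.960 × 1.2311 = 2.4130.
x̄₁ − x̄₂ = 55.7 − 27.8 = 27.9000; the interval is 27.9000 ± 2.4130 = (25.49, 30.31).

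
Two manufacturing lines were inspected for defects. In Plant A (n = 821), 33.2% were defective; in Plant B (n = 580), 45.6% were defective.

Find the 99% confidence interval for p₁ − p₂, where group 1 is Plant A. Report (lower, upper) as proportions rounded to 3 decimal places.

(-0.192, -0.056)

Each SE is √(p̂(1−p̂)/n): √(0.3320·0.6680/821) = 0.01644 and √(0.4560·0.5440/580) = 0.02068.
SE(p̂₁ − p̂₂) = √(SE₁² + SE₂²) = √(0.0002702736 + 0.0004276624) = 0.02642, since the two samples are independent.
At 99% confidence z* = 2.576; margin = 2.576 × 0.02642 = 0.06806.
The difference is 0.3320 − 0.4560 = -0.1240, so the interval is -0.1240 ± 0.06806 = (-0.192, -0.056).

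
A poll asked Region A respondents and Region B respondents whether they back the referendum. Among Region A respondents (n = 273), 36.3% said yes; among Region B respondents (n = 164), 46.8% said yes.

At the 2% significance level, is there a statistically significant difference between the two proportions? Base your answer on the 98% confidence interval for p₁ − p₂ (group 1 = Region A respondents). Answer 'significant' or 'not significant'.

The two standard errors are √(0.3630×0.6370/273) = 0.02910 and √(0.4680×0.5320/164) = 0.03896.
Because the samples are independent, SE_diff = √(0.02910² + 0.03896²) = 0.04863.
Using z* = 2.326 for 98%, ME = 2.326 × 0.04863 = 0.11311.
p̂₁ − p̂₂ = -0.1050; interval -0.1050 ± 0.11311 gives (-0.21811, 0.00811).
The interval (-0.21811, 0.00811) contains 0, so the difference is not significant.

not significant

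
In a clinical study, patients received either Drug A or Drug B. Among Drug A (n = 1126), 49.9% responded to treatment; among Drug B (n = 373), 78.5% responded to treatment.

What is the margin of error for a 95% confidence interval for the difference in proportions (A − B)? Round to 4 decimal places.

SE₁ = √(p̂₁(1−p̂₁)/n₁) = √(0.4990·0.5010/1126) = 0.01490; SE₂ = √(0.7850·0.2150/373) = 0.02127.
Independent samples: SE of the difference = √(SE₁² + SE₂²) = √(0.00022201 + 0.0004524129) = 0.02597.
z* for 95% confidence is 1.960, so the margin of error is 1.960 × 0.02597 = 0.05090.

0.0509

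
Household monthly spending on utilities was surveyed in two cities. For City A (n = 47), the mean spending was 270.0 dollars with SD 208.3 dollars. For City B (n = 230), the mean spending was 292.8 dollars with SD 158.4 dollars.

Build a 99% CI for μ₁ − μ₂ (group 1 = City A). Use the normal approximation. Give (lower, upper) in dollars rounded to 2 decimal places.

Standard errors of each mean: 208.3/√47 = 30.3837 and 158.4/√230 = 10.4446.
SE(x̄₁ − x̄₂) = √(30.3837² + 10.4446²) = 32.1288 for independent samples with unequal variances.
With z* = 2.576, the margin is 2.576 × 32.1288 = 82.7638.
x̄₁ − x̄₂ = 270.0 − 292.8 = -22.8000; the interval is -22.8000 ± 82.7638 = (-105.56, 59.96).

(-105.56, 59.96)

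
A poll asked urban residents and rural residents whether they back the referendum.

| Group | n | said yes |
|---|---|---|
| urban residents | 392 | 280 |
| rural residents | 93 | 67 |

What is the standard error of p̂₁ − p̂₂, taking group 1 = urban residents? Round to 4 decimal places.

p̂₁ = 280/392 = 0.7143 and p̂₂ = 67/93 = 0.7204.
SE₁ = √(p̂₁(1−p̂₁)/n₁) = √(0.7143·0.2857/392) = 0.02282; SE₂ = √(0.7204·0.2796/93) = 0.04654.
Independent samples: SE of the difference = √(SE₁² + SE₂²) = √(0.0005207524 + 0.0021659716) = 0.05183.

0.0518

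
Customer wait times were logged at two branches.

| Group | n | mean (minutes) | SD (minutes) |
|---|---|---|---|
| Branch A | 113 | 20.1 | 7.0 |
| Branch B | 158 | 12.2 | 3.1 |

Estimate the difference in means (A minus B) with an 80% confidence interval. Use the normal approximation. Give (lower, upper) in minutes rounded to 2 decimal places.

(7.00, 8.80)

Standard errors of each mean: 7.0/√113 = 0.6585 and 3.1/√158 = 0.2466.
SE(x̄₁ − x̄₂) = √(0.6585² + 0.2466²) = 0.7032 for independent samples with unequal variances.
With z* = 1.282, the margin is 1.282 × 0.7032 = 0.9015.
x̄₁ − x̄₂ = 20.1 − 12.2 = 7.9000; the interval is 7.9000 ± 0.9015 = (7.00, 8.80).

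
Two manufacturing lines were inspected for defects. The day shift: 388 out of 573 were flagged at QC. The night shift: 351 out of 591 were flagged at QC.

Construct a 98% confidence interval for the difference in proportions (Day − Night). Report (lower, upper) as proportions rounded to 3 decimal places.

(0.018, 0.149)

Sample proportions: 388/573 = 0.6771, 351/591 = 0.5939.
Each SE is √(p̂(1−p̂)/n): √(0.6771·0.3229/573) = 0.01953 and √(0.5939·0.4061/591) = 0.02020.
SE(p̂₁ − p̂₂) = √(SE₁² + SE₂²) = √(0.0003814209 + 0.00040804) = 0.02810, since the two samples are independent.
At 98% confidence z* = 2.326; margin = 2.326 × 0.02810 = 0.06536.
The difference is 0.6771 − 0.5939 = 0.0832, so the interval is 0.0832 ± 0.06536 = (0.018, 0.149).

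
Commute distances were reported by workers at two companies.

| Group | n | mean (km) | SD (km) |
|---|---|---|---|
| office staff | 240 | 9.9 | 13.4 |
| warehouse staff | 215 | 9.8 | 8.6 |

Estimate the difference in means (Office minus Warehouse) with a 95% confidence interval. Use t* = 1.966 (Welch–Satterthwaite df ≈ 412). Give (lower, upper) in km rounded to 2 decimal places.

(-1.95, 2.15)

Per-group SEs: s₁/√n₁ = 13.4/√240 = 0.8650, s₂/√n₂ = 8.6/√215 = 0.5865.
Unpooled SE of the difference: √(0.748225 + 0.34398225) = 1.0451.
Margin of error = t* · SE = 1.966 × 1.0451 = 2.0547.
x̄₁ − x̄₂ = 9.9 − 9.8 = 0.1000.
CI: 0.1000 ± 2.0547 = (-1.95, 2.15).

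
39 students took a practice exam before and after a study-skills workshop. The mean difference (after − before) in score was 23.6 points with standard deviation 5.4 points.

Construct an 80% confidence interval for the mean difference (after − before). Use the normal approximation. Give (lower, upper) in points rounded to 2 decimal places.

(22.49, 24.71)

Paired design: SE = s_d/√n = 5.4/√39 = 0.8647.
z* = 1.282; margin of error = 1.282 × 0.8647 = 1.1085.
23.6 ± 1.1085 → (22.49, 24.71).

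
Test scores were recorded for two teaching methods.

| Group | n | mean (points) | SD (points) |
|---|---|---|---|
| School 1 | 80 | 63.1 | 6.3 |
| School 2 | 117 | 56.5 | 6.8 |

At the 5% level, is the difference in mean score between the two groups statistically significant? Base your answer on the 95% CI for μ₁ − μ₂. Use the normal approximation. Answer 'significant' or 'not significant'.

Standard errors of each mean: 6.3/√80 = 0.7044 and 6.8/√117 = 0.6287.
SE(x̄₁ − x̄₂) = √(0.7044² + 0.6287²) = 0.9442 for independent samples with unequal variances.
With z* = 1.960, the margin is 1.960 × 0.9442 = 1.8506.
x̄₁ − x̄₂ = 63.1 − 56.5 = 6.6000; the interval is 6.6000 ± 1.8506 = (4.7494, 8.4506).
The interval (4.7494, 8.4506) does not contain 0, so the difference is significant.

significant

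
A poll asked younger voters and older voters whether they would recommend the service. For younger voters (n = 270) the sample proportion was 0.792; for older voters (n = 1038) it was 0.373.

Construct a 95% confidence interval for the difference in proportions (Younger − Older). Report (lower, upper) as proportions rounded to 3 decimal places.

(0.362, 0.476)

Each SE is √(p̂(1−p̂)/n): √(0.7920·0.2080/270) = 0.02470 and √(0.3730·0.6270/1038) = 0.01501.
SE(p̂₁ − p̂₂) = √(SE₁² + SE₂²) = √(0.00061009 + 0.0002253001) = 0.02890, since the two samples are independent.
At 95% confidence z* = 1.960; margin = 1.960 × 0.02890 = 0.05664.
The difference is 0.7920 − 0.3730 = 0.4190, so the interval is 0.4190 ± 0.05664 = (0.362, 0.476).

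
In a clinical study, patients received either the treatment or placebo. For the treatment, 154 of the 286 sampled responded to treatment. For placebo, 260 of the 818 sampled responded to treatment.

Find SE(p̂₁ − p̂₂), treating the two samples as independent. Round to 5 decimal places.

p̂₁ = 154/286 = 0.5385 and p̂₂ = 260/818 = 0.3178.
SE₁ = √(p̂₁(1−p̂₁)/n₁) = √(0.5385·0.4615/286) = 0.02948; SE₂ = √(0.3178·0.6822/818) = 0.01628.
Independent samples: SE of the difference = √(SE₁² + SE₂²) = √(0.0008690704 + 0.0002650384) = 0.03368.

0.03368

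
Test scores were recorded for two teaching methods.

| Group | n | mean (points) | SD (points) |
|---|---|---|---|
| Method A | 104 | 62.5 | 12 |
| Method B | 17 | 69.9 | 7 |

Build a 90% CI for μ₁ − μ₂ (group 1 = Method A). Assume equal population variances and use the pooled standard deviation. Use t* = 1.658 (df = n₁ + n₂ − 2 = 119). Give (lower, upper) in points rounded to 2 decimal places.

(-12.37, -2.43)

s_p = √[((n₁−1)s₁² + (n₂−1)s₂²)/(n₁+n₂−2)] = √[(103·12² + 16·7²)/119] = 11.4554.
SE = 11.4554·√(1/104 + 1/17) = 2.9968.
With t* = 1.658, margin = 1.658 × 2.9968 = 4.9687.
x̄₁ − x̄₂ = 62.5 − 69.9 = -7.4000; interval -7.4000 ± 4.9687 = (-12.37, -2.43).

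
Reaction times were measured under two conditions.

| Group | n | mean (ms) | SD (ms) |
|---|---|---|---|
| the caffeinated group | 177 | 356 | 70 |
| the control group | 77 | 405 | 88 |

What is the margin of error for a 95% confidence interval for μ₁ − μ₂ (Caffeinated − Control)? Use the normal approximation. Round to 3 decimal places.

Per-group SEs: s₁/√n₁ = 70/√177 = 5.2615, s₂/√n₂ = 88/√77 = 10.0285.
Unpooled SE of the difference: √(27.68338225 + 100.57081225) = 11.3249.
Margin of error = z* · SE = 1.960 × 11.3249 = 22.1968.

22.197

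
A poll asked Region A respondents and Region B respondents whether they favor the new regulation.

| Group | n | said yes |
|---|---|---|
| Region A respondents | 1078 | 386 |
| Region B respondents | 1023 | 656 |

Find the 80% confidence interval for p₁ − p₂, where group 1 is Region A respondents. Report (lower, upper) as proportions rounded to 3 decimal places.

(-0.310, -0.256)

Sample proportions: 386/1078 = 0.3581, 656/1023 = 0.6413.
Each SE is √(p̂(1−p̂)/n): √(0.3581·0.6419/1078) = 0.01460 and √(0.6413·0.3587/1023) = 0.01500.
SE(p̂₁ − p̂₂) = √(SE₁² + SE₂²) = √(0.00021316 + 0.000225) = 0.02093, since the two samples are independent.
At 80% confidence z* = 1.282; margin = 1.282 × 0.02093 = 0.02683.
The difference is 0.3581 − 0.6413 = -0.2832, so the interval is -0.2832 ± 0.02683 = (-0.310, -0.256).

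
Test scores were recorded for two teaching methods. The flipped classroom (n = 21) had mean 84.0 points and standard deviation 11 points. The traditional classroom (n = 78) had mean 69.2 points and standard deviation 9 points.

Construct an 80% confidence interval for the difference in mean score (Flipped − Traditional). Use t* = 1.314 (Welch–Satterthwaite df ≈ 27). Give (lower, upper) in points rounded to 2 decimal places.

SE₁ = s₁/√n₁ = 11/√21 = 2.4004; SE₂ = 9/√78 = 1.0190.
Independent samples, unequal variances: SE_diff = √(SE₁² + SE₂²) = √(5.76192016 + 1.038361) = 2.6077.
t* = 1.314, so margin of error = 1.314 × 2.6077 = 3.4265.
Difference in means = 84.0 − 69.2 = 14.8000.
14.8000 ± 3.4265 → (11.37, 18.23).

(11.37, 18.23)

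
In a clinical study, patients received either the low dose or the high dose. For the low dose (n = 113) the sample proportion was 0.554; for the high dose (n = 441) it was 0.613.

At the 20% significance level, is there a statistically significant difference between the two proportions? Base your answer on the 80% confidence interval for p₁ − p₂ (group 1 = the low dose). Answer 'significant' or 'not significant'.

SE₁ = √(p̂₁(1−p̂₁)/n₁) = √(0.5540·0.4460/113) = 0.04676; SE₂ = √(0.6130·0.3870/441) = 0.02319.
Independent samples: SE of the difference = √(SE₁² + SE₂²) = √(0.0021864976 + 0.0005377761) = 0.05219.
z* for 80% confidence is 1.282, so the margin of error is 1.282 × 0.05219 = 0.06691.
Point estimate p̂₁ − p̂₂ = 0.5540 − 0.6130 = -0.0590.
-0.0590 ± 0.06691 → (-0.12591, 0.00791).
The interval (-0.12591, 0.00791) contains 0, so the difference is not significant.

not significant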